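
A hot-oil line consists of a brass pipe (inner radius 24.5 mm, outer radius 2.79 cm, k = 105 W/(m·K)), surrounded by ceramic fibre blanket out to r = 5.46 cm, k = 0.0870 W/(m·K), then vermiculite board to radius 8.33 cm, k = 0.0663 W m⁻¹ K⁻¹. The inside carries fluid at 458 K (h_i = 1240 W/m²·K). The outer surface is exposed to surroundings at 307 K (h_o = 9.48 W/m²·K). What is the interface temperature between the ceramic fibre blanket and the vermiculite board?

T = 382 K

Treat each layer as a resistance in series:
  R'_conv,in = 1/(2πr h) = 1/(2π·0.0245·1240) = 0.005239 m·K/W
  R'_brass = ln(0.0279/0.0245)/(2πk) = 0.1300/(2π·105) = 1.970×10^-4 m·K/W
  R'_ceramic fibre blanket = ln(0.0546/0.0279)/(2πk) = 0.6714/(2π·0.0870) = 1.228 m·K/W
  R'_vermiculite board = ln(0.0833/0.0546)/(2πk) = 0.4224/(2π·0.0663) = 1.014 m·K/W
  R'_conv,out = 1/(2πr h) = 1/(2π·0.0833·9.48) = 0.2015 m·K/W
ΣR = 0.005239 + 1.970×10^-4 + 1.228 + 1.014 + 0.2015 = 2.449 m·K/W
Q' = ΔT/ΣR = (458 K − 307 K)/2.449 = 61.66 W/m
From the inner boundary to the ceramic fibre blanket/vermiculite board interface, ΣR_partial = 1.233 m·K/W.
T_interface = T_in − Q'·ΣR_partial = 458 K − (61.66)(1.233) = 382 K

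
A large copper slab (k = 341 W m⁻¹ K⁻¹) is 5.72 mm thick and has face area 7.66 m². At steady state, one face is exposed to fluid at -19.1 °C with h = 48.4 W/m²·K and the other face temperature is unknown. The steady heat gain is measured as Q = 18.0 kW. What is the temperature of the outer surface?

T_out = 29.5 °C

Series resistances:
  R_conv,in = 1/(hA) = 1/(48.4·7.66) = 0.002697 K/W
  R_copper = L/(kA) = 0.00572/(341·7.66) = 2.190×10^-6 K/W
ΣR = 0.002699 K/W
ΔT = Q·ΣR = 18000 × 0.002699 = 48.58 K
Heat flows inward, so T_out = T_in + ΔT = -19.1 + 48.58 = 29.5 °C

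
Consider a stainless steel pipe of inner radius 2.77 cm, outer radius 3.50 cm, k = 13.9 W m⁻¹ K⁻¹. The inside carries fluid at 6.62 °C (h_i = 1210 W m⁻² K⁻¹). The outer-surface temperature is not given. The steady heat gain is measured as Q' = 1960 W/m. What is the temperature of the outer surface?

Sum the resistances:
  R'_conv,in = 1/(2πr h) = 1/(2π·0.0277·1210) = 0.004748 m·K/W
  R'_stainless steel = ln(0.0350/0.0277)/(2πk) = 0.2339/(2π·13.9) = 0.002678 m·K/W
ΣR = 0.007427 m·K/W
ΔT = Q'·ΣR = 1960 × 0.007427 = 14.56 K
Heat flows inward, so T_out = T_in + ΔT = 6.62 + 14.56 = 21.2 °C

T_out = 21.2 °C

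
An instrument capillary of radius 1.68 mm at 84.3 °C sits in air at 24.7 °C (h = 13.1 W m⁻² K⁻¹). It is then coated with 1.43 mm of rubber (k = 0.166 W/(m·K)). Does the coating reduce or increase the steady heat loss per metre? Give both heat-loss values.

increases: 8.24 → 13.3 W/m

Critical radius for a cylinder: r_cr = k/h = 0.0127 m = 1.27 cm.
Outer radius after coating: r₂ = 0.00168 + 0.00143 = 0.00311 m.
Since r₁ < r_cr and r₂ ≤ r_cr, the coating moves toward the maximum at r_cr — heat loss rises.
Bare: R = 1/(2πr₁h) = 7.232 m·K/W; Q = 59.6/7.232 = 8.24 W/m.
Coated: R = R_cond + R_conv = 4.497 m·K/W; Q = 59.6/4.497 = 13.3 W/m.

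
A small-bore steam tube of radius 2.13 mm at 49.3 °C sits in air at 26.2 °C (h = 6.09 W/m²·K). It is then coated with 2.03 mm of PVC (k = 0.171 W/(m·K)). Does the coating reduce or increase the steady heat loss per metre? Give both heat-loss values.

Critical radius for a cylinder: r_cr = k/h = 0.0281 m = 2.81 cm.
Outer radius after coating: r₂ = 0.00213 + 0.00203 = 0.00416 m.
Since r₁ < r_cr and r₂ ≤ r_cr, the coating moves toward the maximum at r_cr — heat loss rises.
Bare: R = 1/(2πr₁h) = 12.27 m·K/W; Q = 23.1/12.27 = 1.88 W/m.
Coated: R = R_cond + R_conv = 6.905 m·K/W; Q = 23.1/6.905 = 3.35 W/m.

increases: 1.88 → 3.35 W/m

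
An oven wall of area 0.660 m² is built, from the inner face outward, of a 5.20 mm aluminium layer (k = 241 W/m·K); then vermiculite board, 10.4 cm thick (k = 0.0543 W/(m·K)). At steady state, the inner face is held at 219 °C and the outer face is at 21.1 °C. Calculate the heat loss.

Q = 68.2 W

Treat each layer as a resistance in series:
  R_aluminium = L/(kA) = 0.00520/(241·0.660) = 3.269×10^-5 K/W
  R_vermiculite board = L/(kA) = 0.104/(0.0543·0.660) = 2.902 K/W
ΣR = 3.269×10^-5 + 2.902 = 2.902 K/W
Q = ΔT/ΣR = (219 °C − 21.1 °C)/2.902 = 68.2 W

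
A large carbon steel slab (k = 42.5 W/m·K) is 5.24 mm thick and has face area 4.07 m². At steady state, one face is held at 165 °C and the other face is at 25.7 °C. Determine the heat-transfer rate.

Q = 4.60×10^6 W

Q = kA·ΔT/L = 42.5 × 4.07 × |165 °C − 25.7 °C| / 0.00524 = 4.60×10^6 W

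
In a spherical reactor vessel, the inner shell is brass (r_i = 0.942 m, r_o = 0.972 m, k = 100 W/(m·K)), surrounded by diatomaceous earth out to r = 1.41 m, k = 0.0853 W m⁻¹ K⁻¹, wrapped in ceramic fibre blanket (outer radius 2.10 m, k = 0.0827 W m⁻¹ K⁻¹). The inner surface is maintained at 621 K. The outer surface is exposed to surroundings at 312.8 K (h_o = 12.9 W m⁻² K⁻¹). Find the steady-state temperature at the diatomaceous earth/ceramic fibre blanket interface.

Resistance network (inner→outer):
  R_brass = (1/0.942 − 1/0.972)/(4πk) = 0.03276/(4π·100) = 2.607×10^-5 K/W
  R_diatomaceous earth = (1/0.972 − 1/1.41)/(4πk) = 0.3196/(4π·0.0853) = 0.2981 K/W
  R_ceramic fibre blanket = (1/1.41 − 1/2.10)/(4πk) = 0.2330/(4π·0.0827) = 0.2242 K/W
  R_conv,out = 1/(4πr²h) = 1/(4π·2.10²·12.9) = 0.001399 K/W
ΣR = 2.607×10^-5 + 0.2981 + 0.2242 + 0.001399 = 0.5237 K/W
Q = ΔT/ΣR = (621 K − 312.8 K)/0.5237 = 588.5 W
From the inner boundary to the diatomaceous earth/ceramic fibre blanket interface, ΣR_partial = 0.2981 K/W.
T_interface = T_in − Q·ΣR_partial = 621 K − (588.5)(0.2981) = 446 K

T = 446 K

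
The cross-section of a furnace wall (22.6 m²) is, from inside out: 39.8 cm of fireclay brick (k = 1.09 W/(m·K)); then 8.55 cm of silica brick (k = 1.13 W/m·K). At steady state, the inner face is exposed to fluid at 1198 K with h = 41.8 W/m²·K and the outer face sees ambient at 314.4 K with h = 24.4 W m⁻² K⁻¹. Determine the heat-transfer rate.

Q = 39.5 kW

Treat each layer as a resistance in series:
  R_conv,in = 1/(hA) = 1/(41.8·22.6) = 0.001059 K/W
  R_fireclay brick = L/(kA) = 0.398/(1.09·22.6) = 0.01616 K/W
  R_silica brick = L/(kA) = 0.0855/(1.13·22.6) = 0.003348 K/W
  R_conv,out = 1/(hA) = 1/(24.4·22.6) = 0.001813 K/W
ΣR = 0.001059 + 0.01616 + 0.003348 + 0.001813 = 0.02238 K/W
Q = ΔT/ΣR = (1198 K − 314.4 K)/0.02238 = 39500 W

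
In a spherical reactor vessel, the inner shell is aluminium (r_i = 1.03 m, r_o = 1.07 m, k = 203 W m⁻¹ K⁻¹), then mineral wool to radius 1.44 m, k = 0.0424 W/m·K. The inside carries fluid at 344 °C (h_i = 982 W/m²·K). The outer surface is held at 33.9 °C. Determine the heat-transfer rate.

Q = 688 W

Resistance network (inner→outer):
  R_conv,in = 1/(4πr²h) = 1/(4π·1.03²·982) = 7.638×10^-5 K/W
  R_aluminium = (1/1.03 − 1/1.07)/(4πk) = 0.03629/(4π·203) = 1.423×10^-5 K/W
  R_mineral wool = (1/1.07 − 1/1.44)/(4πk) = 0.2401/(4π·0.0424) = 0.4507 K/W
ΣR = 7.638×10^-5 + 1.423×10^-5 + 0.4507 = 0.4508 K/W
Q = ΔT/ΣR = (344 °C − 33.9 °C)/0.4508 = 688 W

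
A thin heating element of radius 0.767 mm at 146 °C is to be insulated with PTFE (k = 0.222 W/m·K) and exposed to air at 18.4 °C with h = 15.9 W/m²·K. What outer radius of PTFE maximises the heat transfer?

For a cylinder, r_cr = k_ins/h = 0.222/15.9 = 0.0140 m = 1.40 cm

r_cr = 1.40 cm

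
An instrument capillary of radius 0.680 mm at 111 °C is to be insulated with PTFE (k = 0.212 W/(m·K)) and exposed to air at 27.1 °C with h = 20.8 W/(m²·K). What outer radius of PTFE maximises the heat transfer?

For a cylinder, r_cr = k_ins/h = 0.212/20.8 = 0.0102 m = 1.02 cm

r_cr = 1.02 cm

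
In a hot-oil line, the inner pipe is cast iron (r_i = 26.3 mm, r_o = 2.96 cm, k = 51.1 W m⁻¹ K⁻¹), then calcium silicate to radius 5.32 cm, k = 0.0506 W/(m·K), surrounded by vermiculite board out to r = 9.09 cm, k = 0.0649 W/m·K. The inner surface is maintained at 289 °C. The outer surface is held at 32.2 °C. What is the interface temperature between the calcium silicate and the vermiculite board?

T = 139 °C

Resistance network (inner→outer):
  R'_cast iron = ln(0.0296/0.0263)/(2πk) = 0.1182/(2π·51.1) = 3.682×10^-4 m·K/W
  R'_calcium silicate = ln(0.0532/0.0296)/(2πk) = 0.5863/(2π·0.0506) = 1.844 m·K/W
  R'_vermiculite board = ln(0.0909/0.0532)/(2πk) = 0.5357/(2π·0.0649) = 1.314 m·K/W
ΣR = 3.682×10^-4 + 1.844 + 1.314 = 3.158 m·K/W
Q' = ΔT/ΣR = (289 °C − 32.2 °C)/3.158 = 81.32 W/m
From the inner boundary to the calcium silicate/vermiculite board interface, ΣR_partial = 1.844 m·K/W.
T_interface = T_in − Q'·ΣR_partial = 289 °C − (81.32)(1.844) = 139 °C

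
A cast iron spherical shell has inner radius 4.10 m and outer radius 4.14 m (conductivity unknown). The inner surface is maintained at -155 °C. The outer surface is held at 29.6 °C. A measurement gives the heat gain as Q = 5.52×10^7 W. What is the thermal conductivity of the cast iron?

k = 56.1 W/m·K

ΣR = ΔT/Q = |-155 − 29.6|/5.52×10^7 = 3.344×10^-6 K/W
(1/r₁−1/r₂)/(4πk) = 3.344×10^-6 ⇒ k = 0.002357/(4π·3.344×10^-6) = 56.1 W/m·K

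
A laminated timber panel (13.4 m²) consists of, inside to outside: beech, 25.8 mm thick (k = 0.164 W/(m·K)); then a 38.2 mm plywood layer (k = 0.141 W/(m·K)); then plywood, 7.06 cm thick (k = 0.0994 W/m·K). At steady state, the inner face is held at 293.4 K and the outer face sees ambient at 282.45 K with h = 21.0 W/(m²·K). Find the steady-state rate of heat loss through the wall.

Treat each layer as a resistance in series:
  R_beech = L/(kA) = 0.0258/(0.164·13.4) = 0.01174 K/W
  R_plywood = L/(kA) = 0.0382/(0.141·13.4) = 0.02022 K/W
  R_plywood = L/(kA) = 0.0706/(0.0994·13.4) = 0.05300 K/W
  R_conv,out = 1/(hA) = 1/(21.0·13.4) = 0.003554 K/W
ΣR = 0.01174 + 0.02022 + 0.05300 + 0.003554 = 0.08851 K/W
Q = ΔT/ΣR = (293.4 K − 282.45 K)/0.08851 = 124 W

Q = 124 W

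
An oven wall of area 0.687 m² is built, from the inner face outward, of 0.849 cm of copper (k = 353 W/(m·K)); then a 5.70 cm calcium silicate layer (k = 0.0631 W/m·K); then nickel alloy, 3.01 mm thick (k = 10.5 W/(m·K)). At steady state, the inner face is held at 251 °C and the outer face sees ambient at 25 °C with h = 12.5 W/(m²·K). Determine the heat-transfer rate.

Treat each layer as a resistance in series:
  R_copper = L/(kA) = 0.00849/(353·0.687) = 3.501×10^-5 K/W
  R_calcium silicate = L/(kA) = 0.0570/(0.0631·0.687) = 1.315 K/W
  R_nickel alloy = L/(kA) = 0.00301/(10.5·0.687) = 4.173×10^-4 K/W
  R_conv,out = 1/(hA) = 1/(12.5·0.687) = 0.1164 K/W
ΣR = 3.501×10^-5 + 1.315 + 4.173×10^-4 + 0.1164 = 1.432 K/W
Q = ΔT/ΣR = (251 °C − 25 °C)/1.432 = 158 W

Q = 158 W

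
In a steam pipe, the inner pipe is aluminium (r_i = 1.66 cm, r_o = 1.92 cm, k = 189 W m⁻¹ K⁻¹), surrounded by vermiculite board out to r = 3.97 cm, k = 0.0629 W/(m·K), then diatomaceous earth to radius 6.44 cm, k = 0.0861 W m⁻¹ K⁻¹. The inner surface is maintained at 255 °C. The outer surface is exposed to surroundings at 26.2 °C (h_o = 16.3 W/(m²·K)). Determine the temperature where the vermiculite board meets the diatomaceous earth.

Resistance network (inner→outer):
  R'_aluminium = ln(0.0192/0.0166)/(2πk) = 0.1455/(2π·189) = 1.225×10^-4 m·K/W
  R'_vermiculite board = ln(0.0397/0.0192)/(2πk) = 0.7264/(2π·0.0629) = 1.838 m·K/W
  R'_diatomaceous earth = ln(0.0644/0.0397)/(2πk) = 0.4838/(2π·0.0861) = 0.8942 m·K/W
  R'_conv,out = 1/(2πr h) = 1/(2π·0.0644·16.3) = 0.1516 m·K/W
ΣR = 1.225×10^-4 + 1.838 + 0.8942 + 0.1516 = 2.884 m·K/W
Q' = ΔT/ΣR = (255 °C − 26.2 °C)/2.884 = 79.33 W/m
From the inner boundary to the vermiculite board/diatomaceous earth interface, ΣR_partial = 1.838 m·K/W.
T_interface = T_in − Q'·ΣR_partial = 255 °C − (79.33)(1.838) = 109 °C

T = 109 °C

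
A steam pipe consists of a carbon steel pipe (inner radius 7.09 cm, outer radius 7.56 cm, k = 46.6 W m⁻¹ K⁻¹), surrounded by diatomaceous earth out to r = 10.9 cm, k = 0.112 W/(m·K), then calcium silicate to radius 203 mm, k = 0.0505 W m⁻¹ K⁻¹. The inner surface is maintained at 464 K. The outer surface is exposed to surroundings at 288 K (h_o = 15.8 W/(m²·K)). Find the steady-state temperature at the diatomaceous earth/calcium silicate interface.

T = 428 K

Series thermal resistances, inner to outer:
  R'_carbon steel = ln(0.0756/0.0709)/(2πk) = 0.06419/(2π·46.6) = 2.192×10^-4 m·K/W
  R'_diatomaceous earth = ln(0.109/0.0756)/(2πk) = 0.3659/(2π·0.112) = 0.5199 m·K/W
  R'_calcium silicate = ln(0.203/0.109)/(2πk) = 0.6219/(2π·0.0505) = 1.960 m·K/W
  R'_conv,out = 1/(2πr h) = 1/(2π·0.203·15.8) = 0.04962 m·K/W
ΣR = 2.192×10^-4 + 0.5199 + 1.960 + 0.04962 = 2.530 m·K/W
Q' = ΔT/ΣR = (464 K − 288 K)/2.530 = 69.57 W/m
From the inner boundary to the diatomaceous earth/calcium silicate interface, ΣR_partial = 0.5201 m·K/W.
T_interface = T_in − Q'·ΣR_partial = 464 K − (69.57)(0.5201) = 428 K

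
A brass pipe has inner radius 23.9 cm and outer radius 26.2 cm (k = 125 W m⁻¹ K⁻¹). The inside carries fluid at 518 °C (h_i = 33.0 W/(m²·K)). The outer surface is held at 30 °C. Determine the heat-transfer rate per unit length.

Q' = 24000 W/m

Series thermal resistances, inner to outer:
  R'_conv,in = 1/(2πr h) = 1/(2π·0.239·33.0) = 0.02018 m·K/W
  R'_brass = ln(0.262/0.239)/(2πk) = 0.09188/(2π·125) = 1.170×10^-4 m·K/W
ΣR = 0.02018 + 1.170×10^-4 = 0.02030 m·K/W
Q' = ΔT/ΣR = (518 °C − 30 °C)/0.02030 = 24000 W/m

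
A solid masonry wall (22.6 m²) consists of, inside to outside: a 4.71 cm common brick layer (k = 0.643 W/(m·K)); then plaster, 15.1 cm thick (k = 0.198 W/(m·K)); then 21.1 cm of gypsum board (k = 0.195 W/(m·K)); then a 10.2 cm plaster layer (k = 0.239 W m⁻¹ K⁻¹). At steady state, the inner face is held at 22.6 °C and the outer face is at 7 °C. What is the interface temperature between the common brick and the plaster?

Treat each layer as a resistance in series:
  R_common brick = L/(kA) = 0.0471/(0.643·22.6) = 0.003241 K/W
  R_plaster = L/(kA) = 0.151/(0.198·22.6) = 0.03374 K/W
  R_gypsum board = L/(kA) = 0.211/(0.195·22.6) = 0.04788 K/W
  R_plaster = L/(kA) = 0.102/(0.239·22.6) = 0.01888 K/W
ΣR = 0.003241 + 0.03374 + 0.04788 + 0.01888 = 0.1037 K/W
Q = ΔT/ΣR = (22.6 °C − 7 °C)/0.1037 = 150.4 W
From the inner boundary to the common brick/plaster interface, ΣR_partial = 0.003241 K/W.
T_interface = T_in − Q·ΣR_partial = 22.6 °C − (150.4)(0.003241) = 22.1 °C

T = 22.1 °C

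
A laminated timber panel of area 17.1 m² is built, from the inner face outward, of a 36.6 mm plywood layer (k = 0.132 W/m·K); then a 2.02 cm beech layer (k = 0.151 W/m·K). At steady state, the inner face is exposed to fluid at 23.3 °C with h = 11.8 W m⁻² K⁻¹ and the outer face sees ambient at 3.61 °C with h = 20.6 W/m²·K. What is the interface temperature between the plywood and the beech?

T = 10.2 °C

Series thermal resistances, inner to outer:
  R_conv,in = 1/(hA) = 1/(11.8·17.1) = 0.004956 K/W
  R_plywood = L/(kA) = 0.0366/(0.132·17.1) = 0.01621 K/W
  R_beech = L/(kA) = 0.0202/(0.151·17.1) = 0.007823 K/W
  R_conv,out = 1/(hA) = 1/(20.6·17.1) = 0.002839 K/W
ΣR = 0.004956 + 0.01621 + 0.007823 + 0.002839 = 0.03183 K/W
Q = ΔT/ΣR = (23.3 °C − 3.61 °C)/0.03183 = 618.6 W
From the inner boundary to the plywood/beech interface, ΣR_partial = 0.02117 K/W.
T_interface = T_in − Q·ΣR_partial = 23.3 °C − (618.6)(0.02117) = 10.2 °C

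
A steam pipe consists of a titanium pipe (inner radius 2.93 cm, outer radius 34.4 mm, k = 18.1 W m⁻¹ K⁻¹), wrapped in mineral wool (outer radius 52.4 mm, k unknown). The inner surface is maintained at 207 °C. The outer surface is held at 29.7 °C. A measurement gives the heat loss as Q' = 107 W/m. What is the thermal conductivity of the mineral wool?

ΣR = ΔT/Q' = |207 − 29.7|/107 = 1.657 m·K/W
Known resistances:
  R'_titanium = ln(0.0344/0.0293)/(2πk) = 0.1605/(2π·18.1) = 0.001411 m·K/W
R_mineral wool = ΣR − ΣR_known = 1.657 − 0.001411 = 1.656 m·K/W
ln(r₂/r₁)/(2πk) = 1.656 ⇒ k = 0.4209/(2π·1.656) = 0.0405 W/m·K

k = 0.0405 W/m·K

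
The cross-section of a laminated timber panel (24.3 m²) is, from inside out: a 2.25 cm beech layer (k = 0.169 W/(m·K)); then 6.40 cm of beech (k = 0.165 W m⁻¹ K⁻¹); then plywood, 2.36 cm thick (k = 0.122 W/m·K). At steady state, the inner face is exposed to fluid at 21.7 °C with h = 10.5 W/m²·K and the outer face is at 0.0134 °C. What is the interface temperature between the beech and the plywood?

T = 5.19 °C

Resistance network (inner→outer):
  R_conv,in = 1/(hA) = 1/(10.5·24.3) = 0.003919 K/W
  R_beech = L/(kA) = 0.0225/(0.169·24.3) = 0.005479 K/W
  R_beech = L/(kA) = 0.0640/(0.165·24.3) = 0.01596 K/W
  R_plywood = L/(kA) = 0.0236/(0.122·24.3) = 0.007961 K/W
ΣR = 0.003919 + 0.005479 + 0.01596 + 0.007961 = 0.03332 K/W
Q = ΔT/ΣR = (21.7 °C − 0.0134 °C)/0.03332 = 650.9 W
From the inner boundary to the beech/plywood interface, ΣR_partial = 0.02536 K/W.
T_interface = T_in − Q·ΣR_partial = 21.7 °C − (650.9)(0.02536) = 5.19 °C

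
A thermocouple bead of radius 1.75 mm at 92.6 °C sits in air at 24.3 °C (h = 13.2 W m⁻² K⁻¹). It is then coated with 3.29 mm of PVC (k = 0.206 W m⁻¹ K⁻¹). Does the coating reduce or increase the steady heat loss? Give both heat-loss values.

increases: 0.0347 → 0.179 W

Critical radius for a sphere: r_cr = 2k/h = 0.0312 m = 3.12 cm.
Outer radius after coating: r₂ = 0.00175 + 0.00329 = 0.00504 m.
Since r₁ < r_cr and r₂ ≤ r_cr, the coating moves toward the maximum at r_cr — heat loss rises.
Bare: R = 1/(4πr₁²h) = 1969 K/W; Q = 68.3/1969 = 0.0347 W.
Coated: R = R_cond + R_conv = 381.4 K/W; Q = 68.3/381.4 = 0.179 W.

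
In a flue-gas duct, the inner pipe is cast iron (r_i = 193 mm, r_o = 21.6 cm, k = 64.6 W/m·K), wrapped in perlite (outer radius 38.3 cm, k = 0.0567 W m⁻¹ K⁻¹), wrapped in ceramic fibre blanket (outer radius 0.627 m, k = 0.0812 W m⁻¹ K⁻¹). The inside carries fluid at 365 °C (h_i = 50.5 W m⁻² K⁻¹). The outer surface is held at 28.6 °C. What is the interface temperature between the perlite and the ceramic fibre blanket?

T = 154 °C

Resistance network (inner→outer):
  R'_conv,in = 1/(2πr h) = 1/(2π·0.193·50.5) = 0.01633 m·K/W
  R'_cast iron = ln(0.216/0.193)/(2πk) = 0.1126/(2π·64.6) = 2.774×10^-4 m·K/W
  R'_perlite = ln(0.383/0.216)/(2πk) = 0.5728/(2π·0.0567) = 1.608 m·K/W
  R'_ceramic fibre blanket = ln(0.627/0.383)/(2πk) = 0.4929/(2π·0.0812) = 0.9661 m·K/W
ΣR = 0.01633 + 2.774×10^-4 + 1.608 + 0.9661 = 2.591 m·K/W
Q' = ΔT/ΣR = (365 °C − 28.6 °C)/2.591 = 129.8 W/m
From the inner boundary to the perlite/ceramic fibre blanket interface, ΣR_partial = 1.625 m·K/W.
T_interface = T_in − Q'·ΣR_partial = 365 °C − (129.8)(1.625) = 154 °C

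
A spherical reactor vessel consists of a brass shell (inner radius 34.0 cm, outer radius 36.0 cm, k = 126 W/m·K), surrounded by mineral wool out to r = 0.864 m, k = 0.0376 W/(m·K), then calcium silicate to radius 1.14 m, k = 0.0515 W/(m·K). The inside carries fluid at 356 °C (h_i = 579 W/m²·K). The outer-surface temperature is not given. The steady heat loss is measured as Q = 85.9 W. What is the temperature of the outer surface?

T_out = 24.1 °C

Sum the resistances:
  R_conv,in = 1/(4πr²h) = 1/(4π·0.340²·579) = 0.001189 K/W
  R_brass = (1/0.340 − 1/0.360)/(4πk) = 0.1634/(4π·126) = 1.032×10^-4 K/W
  R_mineral wool = (1/0.360 − 1/0.864)/(4πk) = 1.620/(4π·0.0376) = 3.429 K/W
  R_calcium silicate = (1/0.864 − 1/1.14)/(4πk) = 0.2802/(4π·0.0515) = 0.4330 K/W
ΣR = 3.864 K/W
ΔT = Q·ΣR = 85.9 × 3.864 = 331.9 K
Heat flows outward, so T_out = T_in − ΔT = 356 − 331.9 = 24.1 °C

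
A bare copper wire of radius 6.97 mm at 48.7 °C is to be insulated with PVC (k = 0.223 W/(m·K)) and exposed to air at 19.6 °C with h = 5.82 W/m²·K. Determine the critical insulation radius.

r_cr = 3.83 cm

For a cylinder, r_cr = k_ins/h = 0.223/5.82 = 0.0383 m = 3.83 cm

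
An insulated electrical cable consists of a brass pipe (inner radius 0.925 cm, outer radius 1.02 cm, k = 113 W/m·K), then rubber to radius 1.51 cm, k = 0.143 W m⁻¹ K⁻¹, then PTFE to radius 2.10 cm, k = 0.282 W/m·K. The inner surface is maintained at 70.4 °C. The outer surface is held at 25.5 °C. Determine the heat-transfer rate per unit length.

Q' = 72.1 W/m

Resistance network (inner→outer):
  R'_brass = ln(0.0102/0.00925)/(2πk) = 0.09776/(2π·113) = 1.377×10^-4 m·K/W
  R'_rubber = ln(0.0151/0.0102)/(2πk) = 0.3923/(2π·0.143) = 0.4366 m·K/W
  R'_PTFE = ln(0.0210/0.0151)/(2πk) = 0.3298/(2π·0.282) = 0.1861 m·K/W
ΣR = 1.377×10^-4 + 0.4366 + 0.1861 = 0.6228 m·K/W
Q' = ΔT/ΣR = (70.4 °C − 25.5 °C)/0.6228 = 72.1 W/m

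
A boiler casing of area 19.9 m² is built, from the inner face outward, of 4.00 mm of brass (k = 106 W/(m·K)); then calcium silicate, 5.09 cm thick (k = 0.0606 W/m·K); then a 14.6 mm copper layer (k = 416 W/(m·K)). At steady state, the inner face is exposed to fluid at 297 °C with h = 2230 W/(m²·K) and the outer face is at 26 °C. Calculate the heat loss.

Q = 6.42 kW

Resistance network (inner→outer):
  R_conv,in = 1/(hA) = 1/(2230·19.9) = 2.253×10^-5 K/W
  R_brass = L/(kA) = 0.00400/(106·19.9) = 1.896×10^-6 K/W
  R_calcium silicate = L/(kA) = 0.0509/(0.0606·19.9) = 0.04221 K/W
  R_copper = L/(kA) = 0.0146/(416·19.9) = 1.764×10^-6 K/W
ΣR = 2.253×10^-5 + 1.896×10^-6 + 0.04221 + 1.764×10^-6 = 0.04224 K/W
Q = ΔT/ΣR = (297 °C − 26 °C)/0.04224 = 6420 W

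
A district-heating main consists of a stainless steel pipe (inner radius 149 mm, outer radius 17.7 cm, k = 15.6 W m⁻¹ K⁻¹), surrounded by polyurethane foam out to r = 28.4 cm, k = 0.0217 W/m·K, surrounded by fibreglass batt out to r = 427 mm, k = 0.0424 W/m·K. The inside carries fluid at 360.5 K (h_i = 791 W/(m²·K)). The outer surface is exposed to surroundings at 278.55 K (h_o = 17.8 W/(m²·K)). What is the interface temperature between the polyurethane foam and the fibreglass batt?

T = 303.9 K

Treat each layer as a resistance in series:
  R'_conv,in = 1/(2πr h) = 1/(2π·0.149·791) = 0.001350 m·K/W
  R'_stainless steel = ln(0.177/0.149)/(2πk) = 0.1722/(2π·15.6) = 0.001757 m·K/W
  R'_polyurethane foam = ln(0.284/0.177)/(2πk) = 0.4728/(2π·0.0217) = 3.468 m·K/W
  R'_fibreglass batt = ln(0.427/0.284)/(2πk) = 0.4078/(2π·0.0424) = 1.531 m·K/W
  R'_conv,out = 1/(2πr h) = 1/(2π·0.427·17.8) = 0.02094 m·K/W
ΣR = 0.001350 + 0.001757 + 3.468 + 1.531 + 0.02094 = 5.023 m·K/W
Q' = ΔT/ΣR = (360.5 K − 278.55 K)/5.023 = 16.31 W/m
From the inner boundary to the polyurethane foam/fibreglass batt interface, ΣR_partial = 3.471 m·K/W.
T_interface = T_in − Q'·ΣR_partial = 360.5 K − (16.31)(3.471) = 303.9 K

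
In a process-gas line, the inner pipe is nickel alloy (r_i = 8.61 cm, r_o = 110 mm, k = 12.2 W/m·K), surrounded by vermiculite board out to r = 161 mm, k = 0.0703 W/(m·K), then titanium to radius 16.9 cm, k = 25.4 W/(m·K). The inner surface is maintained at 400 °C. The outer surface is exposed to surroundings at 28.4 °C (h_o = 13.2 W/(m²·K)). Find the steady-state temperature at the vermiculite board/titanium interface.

Series thermal resistances, inner to outer:
  R'_nickel alloy = ln(0.110/0.0861)/(2πk) = 0.2450/(2π·12.2) = 0.003196 m·K/W
  R'_vermiculite board = ln(0.161/0.110)/(2πk) = 0.3809/(2π·0.0703) = 0.8624 m·K/W
  R'_titanium = ln(0.169/0.161)/(2πk) = 0.04849/(2π·25.4) = 3.039×10^-4 m·K/W
  R'_conv,out = 1/(2πr h) = 1/(2π·0.169·13.2) = 0.07134 m·K/W
ΣR = 0.003196 + 0.8624 + 3.039×10^-4 + 0.07134 = 0.9372 m·K/W
Q' = ΔT/ΣR = (400 °C − 28.4 °C)/0.9372 = 396.5 W/m
From the inner boundary to the vermiculite board/titanium interface, ΣR_partial = 0.8656 m·K/W.
T_interface = T_in − Q'·ΣR_partial = 400 °C − (396.5)(0.8656) = 56.8 °C

T = 56.8 °C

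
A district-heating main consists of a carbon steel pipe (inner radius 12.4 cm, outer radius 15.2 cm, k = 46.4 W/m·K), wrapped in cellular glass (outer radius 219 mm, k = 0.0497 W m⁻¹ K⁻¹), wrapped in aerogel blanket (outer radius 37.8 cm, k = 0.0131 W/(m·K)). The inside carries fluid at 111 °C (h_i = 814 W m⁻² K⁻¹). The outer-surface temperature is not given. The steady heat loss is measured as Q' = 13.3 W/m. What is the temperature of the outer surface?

Series resistances:
  R'_conv,in = 1/(2πr h) = 1/(2π·0.124·814) = 0.001577 m·K/W
  R'_carbon steel = ln(0.152/0.124)/(2πk) = 0.2036/(2π·46.4) = 6.984×10^-4 m·K/W
  R'_cellular glass = ln(0.219/0.152)/(2πk) = 0.3652/(2π·0.0497) = 1.169 m·K/W
  R'_aerogel blanket = ln(0.378/0.219)/(2πk) = 0.5458/(2π·0.0131) = 6.631 m·K/W
ΣR = 7.803 m·K/W
ΔT = Q'·ΣR = 13.3 × 7.803 = 103.8 K
Heat flows outward, so T_out = T_in − ΔT = 111 − 103.8 = 7.2 °C

T_out = 7.2 °C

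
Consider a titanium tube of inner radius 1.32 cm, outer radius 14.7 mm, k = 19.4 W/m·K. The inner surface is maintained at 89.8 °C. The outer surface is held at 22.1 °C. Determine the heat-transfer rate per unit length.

Q' = 76.7 kW/m

Q' = 2πk·ΔT/ln(r₂/r₁) = 2π × 19.4 × 67.7 / ln(0.0147/0.0132) = 76700 W/m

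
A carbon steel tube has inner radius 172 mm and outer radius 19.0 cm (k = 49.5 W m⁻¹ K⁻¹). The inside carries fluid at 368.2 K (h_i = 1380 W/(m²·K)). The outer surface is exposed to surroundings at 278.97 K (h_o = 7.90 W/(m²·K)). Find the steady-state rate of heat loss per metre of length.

Q' = 834 W/m

Treat each layer as a resistance in series:
  R'_conv,in = 1/(2πr h) = 1/(2π·0.172·1380) = 6.705×10^-4 m·K/W
  R'_carbon steel = ln(0.190/0.172)/(2πk) = 0.09953/(2π·49.5) = 3.200×10^-4 m·K/W
  R'_conv,out = 1/(2πr h) = 1/(2π·0.190·7.90) = 0.1060 m·K/W
ΣR = 6.705×10^-4 + 3.200×10^-4 + 0.1060 = 0.1070 m·K/W
Q' = ΔT/ΣR = (368.2 K − 278.97 K)/0.1070 = 834 W/m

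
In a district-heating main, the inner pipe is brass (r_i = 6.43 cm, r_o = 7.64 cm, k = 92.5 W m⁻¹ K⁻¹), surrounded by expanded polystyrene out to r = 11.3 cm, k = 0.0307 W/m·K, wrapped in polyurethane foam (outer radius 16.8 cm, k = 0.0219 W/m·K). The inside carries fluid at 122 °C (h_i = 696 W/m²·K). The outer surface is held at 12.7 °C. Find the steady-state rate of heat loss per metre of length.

Resistance network (inner→outer):
  R'_conv,in = 1/(2πr h) = 1/(2π·0.0643·696) = 0.003556 m·K/W
  R'_brass = ln(0.0764/0.0643)/(2πk) = 0.1724/(2π·92.5) = 2.967×10^-4 m·K/W
  R'_expanded polystyrene = ln(0.113/0.0764)/(2πk) = 0.3914/(2π·0.0307) = 2.029 m·K/W
  R'_polyurethane foam = ln(0.168/0.113)/(2πk) = 0.3966/(2π·0.0219) = 2.882 m·K/W
ΣR = 0.003556 + 2.967×10^-4 + 2.029 + 2.882 = 4.915 m·K/W
Q' = ΔT/ΣR = (122 °C − 12.7 °C)/4.915 = 22.2 W/m

Q' = 22.2 W/m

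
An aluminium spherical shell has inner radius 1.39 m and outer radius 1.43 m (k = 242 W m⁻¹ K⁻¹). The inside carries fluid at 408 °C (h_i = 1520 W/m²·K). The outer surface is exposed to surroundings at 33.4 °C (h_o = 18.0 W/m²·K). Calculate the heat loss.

Treat each layer as a resistance in series:
  R_conv,in = 1/(4πr²h) = 1/(4π·1.39²·1520) = 2.710×10^-5 K/W
  R_aluminium = (1/1.39 − 1/1.43)/(4πk) = 0.02012/(4π·242) = 6.617×10^-6 K/W
  R_conv,out = 1/(4πr²h) = 1/(4π·1.43²·18.0) = 0.002162 K/W
ΣR = 2.710×10^-5 + 6.617×10^-6 + 0.002162 = 0.002196 K/W
Q = ΔT/ΣR = (408 °C − 33.4 °C)/0.002196 = 1.71×10^5 W

Q = 171 kW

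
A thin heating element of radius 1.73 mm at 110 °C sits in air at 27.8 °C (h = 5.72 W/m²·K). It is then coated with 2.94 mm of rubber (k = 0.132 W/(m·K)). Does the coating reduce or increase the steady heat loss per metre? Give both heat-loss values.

increases: 5.11 → 11.5 W/m

Critical radius for a cylinder: r_cr = k/h = 0.0231 m = 2.31 cm.
Outer radius after coating: r₂ = 0.00173 + 0.00294 = 0.00467 m.
Since r₁ < r_cr and r₂ ≤ r_cr, the coating moves toward the maximum at r_cr — heat loss rises.
Bare: R = 1/(2πr₁h) = 16.08 m·K/W; Q = 82.2/16.08 = 5.11 W/m.
Coated: R = R_cond + R_conv = 7.155 m·K/W; Q = 82.2/7.155 = 11.5 W/m.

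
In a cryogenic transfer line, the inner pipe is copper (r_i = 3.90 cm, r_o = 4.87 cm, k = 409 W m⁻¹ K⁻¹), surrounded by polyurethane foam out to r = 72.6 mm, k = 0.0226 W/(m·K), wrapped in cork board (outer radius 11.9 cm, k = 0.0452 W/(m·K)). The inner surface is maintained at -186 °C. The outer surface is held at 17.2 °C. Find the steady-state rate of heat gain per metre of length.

Q' = 44.6 W/m

Treat each layer as a resistance in series:
  R'_copper = ln(0.0487/0.0390)/(2πk) = 0.2221/(2π·409) = 8.643×10^-5 m·K/W
  R'_polyurethane foam = ln(0.0726/0.0487)/(2πk) = 0.3993/(2π·0.0226) = 2.812 m·K/W
  R'_cork board = ln(0.119/0.0726)/(2πk) = 0.4942/(2π·0.0452) = 1.740 m·K/W
ΣR = 8.643×10^-5 + 2.812 + 1.740 = 4.552 m·K/W
Q' = ΔT/ΣR = (-186 °C − 17.2 °C)/4.552 = -44.6 W/m
(Negative Q' ⇒ heat flows inward; heat gain = 44.6 W/m.)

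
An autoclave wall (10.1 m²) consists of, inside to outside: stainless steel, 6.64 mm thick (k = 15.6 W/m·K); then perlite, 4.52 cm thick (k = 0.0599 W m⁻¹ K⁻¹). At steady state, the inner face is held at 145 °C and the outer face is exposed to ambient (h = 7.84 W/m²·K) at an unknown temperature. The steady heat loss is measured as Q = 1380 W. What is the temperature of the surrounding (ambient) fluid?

Sum the resistances:
  R_stainless steel = L/(kA) = 0.00664/(15.6·10.1) = 4.214×10^-5 K/W
  R_perlite = L/(kA) = 0.0452/(0.0599·10.1) = 0.07471 K/W
  R_conv,out = 1/(hA) = 1/(7.84·10.1) = 0.01263 K/W
ΣR = 0.08738 K/W
ΔT = Q·ΣR = 1380 × 0.08738 = 120.6 K
Heat flows outward, so T_out = T_in − ΔT = 145 − 120.6 = 24.4 °C

T_out = 24.4 °C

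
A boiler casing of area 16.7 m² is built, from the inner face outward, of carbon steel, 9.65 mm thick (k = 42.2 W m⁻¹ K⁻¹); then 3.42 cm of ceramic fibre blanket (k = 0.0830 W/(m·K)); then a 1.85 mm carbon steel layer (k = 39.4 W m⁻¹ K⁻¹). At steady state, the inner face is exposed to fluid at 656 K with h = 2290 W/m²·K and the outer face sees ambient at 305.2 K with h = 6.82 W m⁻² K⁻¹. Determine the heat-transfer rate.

Resistance network (inner→outer):
  R_conv,in = 1/(hA) = 1/(2290·16.7) = 2.615×10^-5 K/W
  R_carbon steel = L/(kA) = 0.00965/(42.2·16.7) = 1.369×10^-5 K/W
  R_ceramic fibre blanket = L/(kA) = 0.0342/(0.0830·16.7) = 0.02467 K/W
  R_carbon steel = L/(kA) = 0.00185/(39.4·16.7) = 2.812×10^-6 K/W
  R_conv,out = 1/(hA) = 1/(6.82·16.7) = 0.008780 K/W
ΣR = 2.615×10^-5 + 1.369×10^-5 + 0.02467 + 2.812×10^-6 + 0.008780 = 0.03349 K/W
Q = ΔT/ΣR = (656 K − 305.2 K)/0.03349 = 10500 W

Q = 10500 W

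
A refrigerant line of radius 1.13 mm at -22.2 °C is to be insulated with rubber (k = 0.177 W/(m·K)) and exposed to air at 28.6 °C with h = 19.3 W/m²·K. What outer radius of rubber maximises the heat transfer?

For a cylinder, r_cr = k_ins/h = 0.177/19.3 = 0.00917 m = 0.917 cm

r_cr = 0.917 cm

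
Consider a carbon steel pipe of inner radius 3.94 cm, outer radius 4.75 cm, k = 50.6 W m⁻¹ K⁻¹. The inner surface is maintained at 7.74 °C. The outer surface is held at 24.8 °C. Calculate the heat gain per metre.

Q' = 2πk·ΔT/ln(r₂/r₁) = 2π × 50.6 × 17.06 / ln(0.0475/0.0394) = 29000 W/m

Q' = 29000 W/m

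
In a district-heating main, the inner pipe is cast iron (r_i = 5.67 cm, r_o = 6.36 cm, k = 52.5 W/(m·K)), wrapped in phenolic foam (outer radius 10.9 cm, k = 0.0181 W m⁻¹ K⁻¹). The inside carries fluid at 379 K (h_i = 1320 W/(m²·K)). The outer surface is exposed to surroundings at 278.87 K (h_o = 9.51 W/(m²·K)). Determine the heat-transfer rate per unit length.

Treat each layer as a resistance in series:
  R'_conv,in = 1/(2πr h) = 1/(2π·0.0567·1320) = 0.002126 m·K/W
  R'_cast iron = ln(0.0636/0.0567)/(2πk) = 0.1148/(2π·52.5) = 3.481×10^-4 m·K/W
  R'_phenolic foam = ln(0.109/0.0636)/(2πk) = 0.5387/(2π·0.0181) = 4.737 m·K/W
  R'_conv,out = 1/(2πr h) = 1/(2π·0.109·9.51) = 0.1535 m·K/W
ΣR = 0.002126 + 3.481×10^-4 + 4.737 + 0.1535 = 4.893 m·K/W
Q' = ΔT/ΣR = (379 K − 278.87 K)/4.893 = 20.5 W/m

Q' = 20.5 W/m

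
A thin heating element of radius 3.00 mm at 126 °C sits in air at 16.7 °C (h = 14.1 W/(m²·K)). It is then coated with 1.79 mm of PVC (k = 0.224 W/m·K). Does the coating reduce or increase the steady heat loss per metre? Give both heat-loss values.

increases: 29.0 → 40.6 W/m

Critical radius for a cylinder: r_cr = k/h = 0.0159 m = 1.59 cm.
Outer radius after coating: r₂ = 0.00300 + 0.00179 = 0.00479 m.
Since r₁ < r_cr and r₂ ≤ r_cr, the coating moves toward the maximum at r_cr — heat loss rises.
Bare: R = 1/(2πr₁h) = 3.763 m·K/W; Q = 109.3/3.763 = 29.0 W/m.
Coated: R = R_cond + R_conv = 2.689 m·K/W; Q = 109.3/2.689 = 40.6 W/m.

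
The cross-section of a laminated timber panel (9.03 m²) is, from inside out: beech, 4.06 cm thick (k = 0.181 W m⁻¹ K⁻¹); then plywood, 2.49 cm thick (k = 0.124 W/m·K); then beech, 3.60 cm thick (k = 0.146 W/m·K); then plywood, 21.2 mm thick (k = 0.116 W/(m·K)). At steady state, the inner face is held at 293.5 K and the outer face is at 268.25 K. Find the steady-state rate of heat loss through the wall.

Q = 267 W

Resistance network (inner→outer):
  R_beech = L/(kA) = 0.0406/(0.181·9.03) = 0.02484 K/W
  R_plywood = L/(kA) = 0.0249/(0.124·9.03) = 0.02224 K/W
  R_beech = L/(kA) = 0.0360/(0.146·9.03) = 0.02731 K/W
  R_plywood = L/(kA) = 0.0212/(0.116·9.03) = 0.02024 K/W
ΣR = 0.02484 + 0.02224 + 0.02731 + 0.02024 = 0.09463 K/W
Q = ΔT/ΣR = (293.5 K − 268.25 K)/0.09463 = 267 W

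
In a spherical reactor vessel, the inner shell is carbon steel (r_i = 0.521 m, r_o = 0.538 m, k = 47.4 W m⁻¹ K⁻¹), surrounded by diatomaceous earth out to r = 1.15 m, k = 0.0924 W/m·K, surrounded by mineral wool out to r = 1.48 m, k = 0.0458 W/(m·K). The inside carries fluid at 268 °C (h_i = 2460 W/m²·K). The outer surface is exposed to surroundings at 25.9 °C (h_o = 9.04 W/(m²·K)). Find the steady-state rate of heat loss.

Resistance network (inner→outer):
  R_conv,in = 1/(4πr²h) = 1/(4π·0.521²·2460) = 1.192×10^-4 K/W
  R_carbon steel = (1/0.521 − 1/0.538)/(4πk) = 0.06065/(4π·47.4) = 1.018×10^-4 K/W
  R_diatomaceous earth = (1/0.538 − 1/1.15)/(4πk) = 0.9892/(4π·0.0924) = 0.8519 K/W
  R_mineral wool = (1/1.15 − 1/1.48)/(4πk) = 0.1939/(4π·0.0458) = 0.3369 K/W
  R_conv,out = 1/(4πr²h) = 1/(4π·1.48²·9.04) = 0.004019 K/W
ΣR = 1.192×10^-4 + 1.018×10^-4 + 0.8519 + 0.3369 + 0.004019 = 1.193 K/W
Q = ΔT/ΣR = (268 °C − 25.9 °C)/1.193 = 203 W

Q = 203 W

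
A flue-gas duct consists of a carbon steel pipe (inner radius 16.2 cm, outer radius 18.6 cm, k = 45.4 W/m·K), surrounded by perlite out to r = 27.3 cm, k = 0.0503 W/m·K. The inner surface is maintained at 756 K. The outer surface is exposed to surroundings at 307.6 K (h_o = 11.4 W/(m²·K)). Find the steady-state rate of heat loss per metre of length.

Q' = 354 W/m

Series thermal resistances, inner to outer:
  R'_carbon steel = ln(0.186/0.162)/(2πk) = 0.1382/(2π·45.4) = 4.843×10^-4 m·K/W
  R'_perlite = ln(0.273/0.186)/(2πk) = 0.3837/(2π·0.0503) = 1.214 m·K/W
  R'_conv,out = 1/(2πr h) = 1/(2π·0.273·11.4) = 0.05114 m·K/W
ΣR = 4.843×10^-4 + 1.214 + 0.05114 = 1.266 m·K/W
Q' = ΔT/ΣR = (756 K − 307.6 K)/1.266 = 354 W/m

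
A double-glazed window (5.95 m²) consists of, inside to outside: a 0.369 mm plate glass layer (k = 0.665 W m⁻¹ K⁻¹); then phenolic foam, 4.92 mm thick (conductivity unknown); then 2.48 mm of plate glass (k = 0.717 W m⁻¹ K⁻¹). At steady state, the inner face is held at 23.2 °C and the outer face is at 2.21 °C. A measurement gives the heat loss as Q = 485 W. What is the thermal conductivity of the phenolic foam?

ΣR = ΔT/Q = |23.2 − 2.21|/485 = 0.04328 K/W
Known resistances:
  R_plate glass = L/(kA) = 3.69×10^-4/(0.665·5.95) = 9.326×10^-5 K/W
  R_plate glass = L/(kA) = 0.00248/(0.717·5.95) = 5.813×10^-4 K/W
R_phenolic foam = ΣR − ΣR_known = 0.04328 − 6.746×10^-4 = 0.04261 K/W
L/(kA) = 0.04261 ⇒ k = 0.00492/(0.04261·5.95) = 0.0194 W/m·K

k = 0.0194 W/m·K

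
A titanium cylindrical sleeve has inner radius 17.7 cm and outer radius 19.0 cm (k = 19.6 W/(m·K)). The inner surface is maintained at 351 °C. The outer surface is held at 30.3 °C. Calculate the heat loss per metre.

Q' = 5.57×10^5 W/m

Q' = 2πk·ΔT/ln(r₂/r₁) = 2π × 19.6 × 320.7 / ln(0.190/0.177) = 5.57×10^5 W/m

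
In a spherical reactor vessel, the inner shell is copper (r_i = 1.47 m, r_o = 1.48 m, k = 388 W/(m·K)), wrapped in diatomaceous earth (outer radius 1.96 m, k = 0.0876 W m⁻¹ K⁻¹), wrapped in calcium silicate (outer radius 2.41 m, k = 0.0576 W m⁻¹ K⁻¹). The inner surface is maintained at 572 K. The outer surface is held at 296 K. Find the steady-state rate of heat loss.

Series thermal resistances, inner to outer:
  R_copper = (1/1.47 − 1/1.48)/(4πk) = 0.004596/(4π·388) = 9.427×10^-7 K/W
  R_diatomaceous earth = (1/1.48 − 1/1.96)/(4πk) = 0.1655/(4π·0.0876) = 0.1503 K/W
  R_calcium silicate = (1/1.96 − 1/2.41)/(4πk) = 0.09527/(4π·0.0576) = 0.1316 K/W
ΣR = 9.427×10^-7 + 0.1503 + 0.1316 = 0.2819 K/W
Q = ΔT/ΣR = (572 K − 296 K)/0.2819 = 979 W

Q = 979 W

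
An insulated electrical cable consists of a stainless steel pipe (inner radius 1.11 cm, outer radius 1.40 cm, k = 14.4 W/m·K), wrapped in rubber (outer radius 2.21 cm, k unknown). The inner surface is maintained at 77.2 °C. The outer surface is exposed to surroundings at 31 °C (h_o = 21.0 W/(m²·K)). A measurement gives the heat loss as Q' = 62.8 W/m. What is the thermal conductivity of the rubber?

k = 0.186 W/m·K

ΣR = ΔT/Q' = |77.2 − 31|/62.8 = 0.7357 m·K/W
Known resistances:
  R'_stainless steel = ln(0.0140/0.0111)/(2πk) = 0.2321/(2π·14.4) = 0.002565 m·K/W
  R'_conv,out = 1/(2πr h) = 1/(2π·0.0221·21.0) = 0.3429 m·K/W
R_rubber = ΣR − ΣR_known = 0.7357 − 0.3455 = 0.3902 m·K/W
ln(r₂/r₁)/(2πk) = 0.3902 ⇒ k = 0.4565/(2π·0.3902) = 0.186 W/m·K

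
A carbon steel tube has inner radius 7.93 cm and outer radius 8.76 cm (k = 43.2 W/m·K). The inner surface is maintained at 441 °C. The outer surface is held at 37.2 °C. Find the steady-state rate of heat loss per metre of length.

Q' = 2πk·ΔT/ln(r₂/r₁) = 2π × 43.2 × 403.8 / ln(0.0876/0.0793) = 1.10×10^6 W/m

Q' = 1100 kW/m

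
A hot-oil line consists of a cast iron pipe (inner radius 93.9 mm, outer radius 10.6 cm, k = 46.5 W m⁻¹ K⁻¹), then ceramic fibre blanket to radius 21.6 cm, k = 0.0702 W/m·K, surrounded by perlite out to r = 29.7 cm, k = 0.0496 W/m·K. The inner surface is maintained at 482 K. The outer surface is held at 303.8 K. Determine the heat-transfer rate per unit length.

Treat each layer as a resistance in series:
  R'_cast iron = ln(0.106/0.0939)/(2πk) = 0.1212/(2π·46.5) = 4.149×10^-4 m·K/W
  R'_ceramic fibre blanket = ln(0.216/0.106)/(2πk) = 0.7118/(2π·0.0702) = 1.614 m·K/W
  R'_perlite = ln(0.297/0.216)/(2πk) = 0.3185/(2π·0.0496) = 1.022 m·K/W
ΣR = 4.149×10^-4 + 1.614 + 1.022 = 2.636 m·K/W
Q' = ΔT/ΣR = (482 K − 303.8 K)/2.636 = 67.6 W/m

Q' = 67.6 W/m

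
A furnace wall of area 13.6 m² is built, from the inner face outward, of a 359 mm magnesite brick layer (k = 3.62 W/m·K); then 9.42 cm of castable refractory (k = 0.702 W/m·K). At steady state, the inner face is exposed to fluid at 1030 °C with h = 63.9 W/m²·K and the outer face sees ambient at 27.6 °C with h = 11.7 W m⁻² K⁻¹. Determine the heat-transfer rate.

Q = 40800 W

Treat each layer as a resistance in series:
  R_conv,in = 1/(hA) = 1/(63.9·13.6) = 0.001151 K/W
  R_magnesite brick = L/(kA) = 0.359/(3.62·13.6) = 0.007292 K/W
  R_castable refractory = L/(kA) = 0.0942/(0.702·13.6) = 0.009867 K/W
  R_conv,out = 1/(hA) = 1/(11.7·13.6) = 0.006285 K/W
ΣR = 0.001151 + 0.007292 + 0.009867 + 0.006285 = 0.02459 K/W
Q = ΔT/ΣR = (1030 °C − 27.6 °C)/0.02459 = 40800 W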